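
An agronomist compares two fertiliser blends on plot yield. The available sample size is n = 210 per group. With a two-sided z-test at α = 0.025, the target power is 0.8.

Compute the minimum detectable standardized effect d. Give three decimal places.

d ≈ 0.301

Need Φ(δ − 2.241) = 0.8, so δ = 2.241 + 0.842 = 3.083.
(Lower-tail contribution to power is negligible for δ > 0.)
δ = d·√(n/2) ⇒ d = δ/√(n/2) = 3.083/√(210/2) = 0.3009.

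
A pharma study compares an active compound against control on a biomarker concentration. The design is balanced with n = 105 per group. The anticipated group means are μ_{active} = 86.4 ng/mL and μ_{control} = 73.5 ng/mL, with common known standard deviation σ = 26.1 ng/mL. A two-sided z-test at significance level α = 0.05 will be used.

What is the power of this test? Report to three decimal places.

Standardized effect: d = |μ_{active} − μ_{control}| / σ = |86.4 − 73.5| / 26.1 = 0.4943
Noncentrality parameter: δ = d·√(n/2) = 0.4943 × √(105/2) = 3.5812
Two-sided α = 0.05 → critical value z_{0.025} = 1.960.
Power = Φ(δ − 1.960) + Φ(−δ − 1.960) = Φ(1.621) + Φ(-5.541) = 0.9475 + 0.0000 = 0.9475.

Power ≈ 0.948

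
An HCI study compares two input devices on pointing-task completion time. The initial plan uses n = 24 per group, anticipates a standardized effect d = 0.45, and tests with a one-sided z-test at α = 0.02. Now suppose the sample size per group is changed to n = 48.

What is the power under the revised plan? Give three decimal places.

Power ≈ 0.560

With n = 48 per group: δ = d·√(n/2) = 0.45 × √(48/2) = 2.2045. Critical value z_{0.02} = 2.054.
Revised power = Φ(δ − 2.054) = Φ(0.151) = 0.5599.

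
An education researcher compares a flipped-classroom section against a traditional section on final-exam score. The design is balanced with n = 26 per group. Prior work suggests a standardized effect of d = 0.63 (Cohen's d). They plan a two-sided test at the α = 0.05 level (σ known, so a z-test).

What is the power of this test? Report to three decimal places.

Power ≈ 0.622

Noncentrality parameter: δ = d·√(n/2) = 0.63 × √(26/2) = 2.2715
Critical value for a two-sided test at α = 0.05: z_{α/2} = 1.960.
Power = Φ(δ − 1.960) + Φ(−δ − 1.960) = Φ(0.312) + Φ(-4.231) = 0.6223 + 0.0000 = 0.6223.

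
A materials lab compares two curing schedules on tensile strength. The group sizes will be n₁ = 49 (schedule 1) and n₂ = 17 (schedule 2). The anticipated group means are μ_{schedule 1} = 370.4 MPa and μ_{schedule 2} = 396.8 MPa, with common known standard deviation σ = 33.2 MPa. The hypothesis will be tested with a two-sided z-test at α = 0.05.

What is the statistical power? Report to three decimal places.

Power ≈ 0.806

Standardized effect: d = |μ_{schedule 1} − μ_{schedule 2}| / σ = |370.4 − 396.8| / 33.2 = 0.7952
Noncentrality parameter: δ = d / √(1/n₁ + 1/n₂) = 0.7952 / √(1/49 + 1/17) = 2.8250
Critical value for a two-sided test at α = 0.05: z_{α/2} = 1.960.
Power = Φ(δ − 1.960) + Φ(−δ − 1.960) = Φ(0.865) + Φ(-4.785) = 0.8065 + 0.0000 = 0.8065.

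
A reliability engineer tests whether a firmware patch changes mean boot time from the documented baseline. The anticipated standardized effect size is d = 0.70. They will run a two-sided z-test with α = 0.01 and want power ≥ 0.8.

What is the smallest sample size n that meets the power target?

n = 24

For power 0.8 need Φ(δ − z_{0.005}) = 0.8, so δ = z_{0.005} + z_{0.20} = 2.576 + 0.842 = 3.417.
(The Φ(−δ − z_{α/2}) term is vanishingly small for δ > 0 and is dropped in the standard sample-size formula.)
δ = d·√n ⇒ n = (δ/d)² = (3.417 / 0.70)² = 23.83.
Rounding up, n = 24.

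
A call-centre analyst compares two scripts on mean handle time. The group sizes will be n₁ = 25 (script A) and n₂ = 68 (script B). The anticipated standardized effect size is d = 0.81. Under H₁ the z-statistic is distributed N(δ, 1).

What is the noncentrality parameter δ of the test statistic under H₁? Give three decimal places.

δ = d / √(1/n₁ + 1/n₂) = 0.81 / √(1/25 + 1/68) = 3.4631

δ ≈ 3.463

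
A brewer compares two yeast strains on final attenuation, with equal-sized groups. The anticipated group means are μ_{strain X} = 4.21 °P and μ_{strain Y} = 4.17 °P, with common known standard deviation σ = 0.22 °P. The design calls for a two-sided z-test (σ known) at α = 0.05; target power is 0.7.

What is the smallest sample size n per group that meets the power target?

n = 374 per group

Standardized effect: d = |μ_{strain X} − μ_{strain Y}| / σ = |4.21 − 4.17| / 0.22 = 0.1818
For power 0.7 need Φ(δ − z_{0.025}) = 0.7, so δ = z_{0.025} + z_{0.30} = 1.960 + 0.524 = 2.484.
(The Φ(−δ − z_{α/2}) term is vanishingly small for δ > 0 and is dropped in the standard sample-size formula.)
δ = d·√(n/2) ⇒ n = 2(δ/d)² = 2 × (2.484 / 0.1818)² = 373.41.
Round up to the next whole unit.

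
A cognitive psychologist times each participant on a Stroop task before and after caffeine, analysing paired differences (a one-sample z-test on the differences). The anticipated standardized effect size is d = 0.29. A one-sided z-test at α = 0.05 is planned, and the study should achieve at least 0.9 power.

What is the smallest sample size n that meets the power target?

n = 102

Set Φ(δ − 1.645) = 0.9; then δ − 1.645 = Φ⁻¹(0.9) = 1.282, giving δ = 2.926.
δ = d·√n ⇒ n = (δ/d)² = (2.926 / 0.29)² = 101.83.
Round up to the next whole unit.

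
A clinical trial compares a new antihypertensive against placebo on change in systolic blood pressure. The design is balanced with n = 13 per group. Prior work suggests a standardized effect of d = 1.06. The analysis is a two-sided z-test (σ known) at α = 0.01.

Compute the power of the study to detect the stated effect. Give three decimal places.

Power ≈ 0.550

Noncentrality parameter: δ = d·√(n/2) = 1.06 × √(13/2) = 2.7025
Two-sided α = 0.01 → critical value z_{0.005} = 2.576.
Power = Φ(δ − 2.576) + Φ(−δ − 2.576) = Φ(0.127) + Φ(-5.278) = 0.5504 + 0.0000 = 0.5504.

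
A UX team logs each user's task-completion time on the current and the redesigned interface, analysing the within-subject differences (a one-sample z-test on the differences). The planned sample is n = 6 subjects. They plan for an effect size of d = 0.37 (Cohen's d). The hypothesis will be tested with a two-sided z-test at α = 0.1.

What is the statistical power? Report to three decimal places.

Power ≈ 0.235

Noncentrality parameter: δ = d·√n = 0.37 × √6 = 0.9063
Two-sided α = 0.1 → critical value z_{0.05} = 1.645.
Power = Φ(δ − 1.645) + Φ(−δ − 1.645) = Φ(-0.739) + Φ(-2.551) = 0.2301 + 0.0054 = 0.2355.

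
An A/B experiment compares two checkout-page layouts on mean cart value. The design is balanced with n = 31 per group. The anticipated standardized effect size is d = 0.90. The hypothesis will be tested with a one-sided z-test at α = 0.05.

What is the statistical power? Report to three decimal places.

Power ≈ 0.971

Noncentrality parameter: δ = d·√(n/2) = 0.90 × √(31/2) = 3.5433
Critical value for a one-sided test at α = 0.05: z_α = 1.645.
Power = P(Z > 1.645 − δ) = Φ(1.898) = 0.9712.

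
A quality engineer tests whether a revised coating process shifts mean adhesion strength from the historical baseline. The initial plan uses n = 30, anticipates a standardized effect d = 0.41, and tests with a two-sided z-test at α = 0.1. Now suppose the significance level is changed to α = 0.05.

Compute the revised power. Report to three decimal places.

Power ≈ 0.612

δ = d·√n = 0.41 × √30 = 2.2457 (unchanged). New critical value: z_{0.025} = 1.960.
Revised power = Φ(δ − 1.960) + Φ(−δ − 1.960) = Φ(0.286) + Φ(-4.206) = 0.6124 + 0.0000 = 0.6125.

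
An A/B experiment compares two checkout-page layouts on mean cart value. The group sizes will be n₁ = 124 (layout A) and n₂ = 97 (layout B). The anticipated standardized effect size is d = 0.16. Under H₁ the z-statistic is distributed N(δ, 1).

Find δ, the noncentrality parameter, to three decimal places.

The noncentrality parameter scales effect size by the design's sample-size factor: δ = d / √(1/n₁ + 1/n₂) = 0.16 / √(1/124 + 1/97) = 1.1804

δ ≈ 1.180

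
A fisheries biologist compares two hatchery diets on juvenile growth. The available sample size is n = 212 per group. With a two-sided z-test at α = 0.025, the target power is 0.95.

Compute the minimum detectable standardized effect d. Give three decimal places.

Need Φ(δ − 2.241) = 0.95, so δ = 2.241 + 1.645 = 3.886.
(Lower-tail contribution to power is negligible for δ > 0.)
δ = d·√(n/2) ⇒ d = δ/√(n/2) = 3.886/√(212/2) = 0.3775.

d ≈ 0.377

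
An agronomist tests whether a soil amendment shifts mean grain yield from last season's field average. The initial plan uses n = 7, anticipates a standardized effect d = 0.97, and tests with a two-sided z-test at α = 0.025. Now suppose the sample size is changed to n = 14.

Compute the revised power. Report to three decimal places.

Power ≈ 0.917

With n = 14: δ = d·√n = 0.97 × √14 = 3.6294. Critical value z_{0.0125} = 2.241.
Revised power = Φ(δ − 2.241) + Φ(−δ − 2.241) = Φ(1.388) + Φ(-5.871) = 0.9174 + 0.0000 = 0.9174.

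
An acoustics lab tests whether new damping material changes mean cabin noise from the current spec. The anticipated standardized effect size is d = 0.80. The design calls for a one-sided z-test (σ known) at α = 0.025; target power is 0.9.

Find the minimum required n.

Set Φ(δ − 1.960) = 0.9; then δ − 1.960 = Φ⁻¹(0.9) = 1.282, giving δ = 3.242.
δ = d·√n ⇒ n = (δ/d)² = (3.242 / 0.80)² = 16.42.
Round up to the next whole unit.

n = 17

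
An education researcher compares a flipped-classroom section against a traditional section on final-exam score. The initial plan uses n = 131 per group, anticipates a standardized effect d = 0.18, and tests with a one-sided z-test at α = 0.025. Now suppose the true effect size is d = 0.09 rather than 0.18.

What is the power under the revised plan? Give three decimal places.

Power ≈ 0.109

With d = 0.09: δ = d·√(n/2) = 0.09 × √(131/2) = 0.7284. Critical value z_{0.025} = 1.960.
Revised power = P(Z > 1.960 − δ) = Φ(-1.232) = 0.1091.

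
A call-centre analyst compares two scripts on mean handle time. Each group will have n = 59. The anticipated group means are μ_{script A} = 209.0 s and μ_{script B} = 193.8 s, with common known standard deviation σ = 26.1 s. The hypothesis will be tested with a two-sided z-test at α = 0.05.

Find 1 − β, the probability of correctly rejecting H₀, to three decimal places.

Power ≈ 0.886

Standardized effect: d = |μ_{script A} − μ_{script B}| / σ = |209.0 − 193.8| / 26.1 = 0.5824
Noncentrality parameter: δ = d·√(n/2) = 0.5824 × √(59/2) = 3.1631
Two-sided α = 0.05 → critical value z_{0.025} = 1.960.
Power = Φ(δ − 1.960) + Φ(−δ − 1.960) = Φ(1.203) + Φ(-5.123) = 0.8855 + 0.0000 = 0.8855.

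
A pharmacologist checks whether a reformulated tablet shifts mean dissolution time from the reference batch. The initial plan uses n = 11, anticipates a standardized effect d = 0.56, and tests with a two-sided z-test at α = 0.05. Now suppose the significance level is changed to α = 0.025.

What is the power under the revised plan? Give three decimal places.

Power ≈ 0.350

δ = d·√n = 0.56 × √11 = 1.8573 (unchanged). New critical value: z_{0.0125} = 2.241.
Revised power = Φ(δ − 2.241) + Φ(−δ − 2.241) = Φ(-0.384) + Φ(-4.099) = 0.3505 + 0.0000 = 0.3505.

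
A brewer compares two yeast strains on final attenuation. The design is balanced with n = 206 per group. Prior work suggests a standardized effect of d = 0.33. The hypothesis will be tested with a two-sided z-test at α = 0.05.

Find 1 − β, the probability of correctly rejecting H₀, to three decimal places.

Noncentrality parameter: δ = d·√(n/2) = 0.33 × √(206/2) = 3.3491
Two-sided α = 0.05 → critical value z_{0.025} = 1.960.
Power = Φ(δ − 1.960) + Φ(−δ − 1.960) = Φ(1.389) + Φ(-5.309) = 0.9176 + 0.0000 = 0.9176.

Power ≈ 0.918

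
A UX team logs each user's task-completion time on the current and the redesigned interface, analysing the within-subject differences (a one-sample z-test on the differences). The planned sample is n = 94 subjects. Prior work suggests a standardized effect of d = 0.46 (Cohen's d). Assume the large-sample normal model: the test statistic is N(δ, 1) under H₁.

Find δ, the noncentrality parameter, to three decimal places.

δ = d·√n = 0.46 × √94 = 4.4599

δ ≈ 4.460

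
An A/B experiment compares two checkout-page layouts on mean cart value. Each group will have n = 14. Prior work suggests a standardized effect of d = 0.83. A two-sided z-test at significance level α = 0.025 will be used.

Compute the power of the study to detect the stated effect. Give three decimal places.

Power ≈ 0.482

Noncentrality parameter: δ = d·√(n/2) = 0.83 × √(14/2) = 2.1960
Critical value for a two-sided test at α = 0.025: z_{α/2} = 2.241.
Power = Φ(δ − 2.241) + Φ(−δ − 2.241) = Φ(-0.045) + Φ(-4.437) = 0.4819 + 0.0000 = 0.4819.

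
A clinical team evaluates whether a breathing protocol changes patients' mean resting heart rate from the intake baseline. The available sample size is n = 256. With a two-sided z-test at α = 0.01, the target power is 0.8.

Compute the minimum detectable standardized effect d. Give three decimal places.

Need Φ(δ − 2.576) = 0.8, so δ = 2.576 + 0.842 = 3.417.
(Lower-tail contribution to power is negligible for δ > 0.)
δ = d·√n ⇒ d = δ/√n = 3.417/√256 = 0.2136.

d ≈ 0.214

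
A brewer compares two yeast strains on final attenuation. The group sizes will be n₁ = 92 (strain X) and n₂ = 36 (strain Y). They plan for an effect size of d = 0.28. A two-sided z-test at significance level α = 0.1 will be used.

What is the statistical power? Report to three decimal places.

Noncentrality parameter: δ = d / √(1/n₁ + 1/n₂) = 0.28 / √(1/92 + 1/36) = 1.4243
Two-sided α = 0.1 → critical value z_{0.05} = 1.645.
Power = Φ(δ − 1.645) + Φ(−δ − 1.645) = Φ(-0.221) + Φ(-3.069) = 0.4127 + 0.0011 = 0.4138.

Power ≈ 0.414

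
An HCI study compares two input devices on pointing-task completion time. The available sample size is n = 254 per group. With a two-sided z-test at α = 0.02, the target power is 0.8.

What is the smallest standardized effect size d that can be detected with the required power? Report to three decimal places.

d ≈ 0.281

Required noncentrality: δ = z_{0.01} + z_{0.20} = 2.326 + 0.842 = 3.168.
(Lower-tail contribution to power is negligible for δ > 0.)
δ = d·√(n/2) ⇒ d = δ/√(n/2) = 3.168/√(254/2) = 0.2811.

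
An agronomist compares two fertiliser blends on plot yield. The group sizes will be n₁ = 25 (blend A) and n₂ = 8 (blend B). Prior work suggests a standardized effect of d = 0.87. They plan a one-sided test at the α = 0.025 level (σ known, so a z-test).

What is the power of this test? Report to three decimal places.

Power ≈ 0.572

Noncentrality parameter: δ = d / √(1/n₁ + 1/n₂) = 0.87 / √(1/25 + 1/8) = 2.1418
Critical value for a one-sided test at α = 0.025: z_α = 1.960.
Power = Φ(δ − 1.960) = Φ(0.182) = 0.5721.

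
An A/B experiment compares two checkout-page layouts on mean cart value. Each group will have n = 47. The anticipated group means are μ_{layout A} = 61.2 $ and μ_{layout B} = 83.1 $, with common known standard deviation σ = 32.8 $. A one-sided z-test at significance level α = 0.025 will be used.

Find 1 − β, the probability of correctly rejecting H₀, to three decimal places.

Standardized effect: d = |μ_{layout A} − μ_{layout B}| / σ = |61.2 − 83.1| / 32.8 = 0.6677
Noncentrality parameter: δ = d·√(n/2) = 0.6677 × √(47/2) = 3.2367
One-sided α = 0.025 → critical value z_{0.025} = 1.960.
Power = P(Z > 1.960 − δ) = Φ(1.277) = 0.8992.

Power ≈ 0.899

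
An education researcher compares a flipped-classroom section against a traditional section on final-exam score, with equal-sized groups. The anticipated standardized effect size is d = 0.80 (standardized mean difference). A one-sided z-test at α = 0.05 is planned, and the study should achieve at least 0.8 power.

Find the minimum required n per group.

n = 20 per group

Set Φ(δ − 1.645) = 0.8; then δ − 1.645 = Φ⁻¹(0.8) = 0.842, giving δ = 2.486.
δ = d·√(n/2) ⇒ n = 2(δ/d)² = 2 × (2.486 / 0.80)² = 19.32.
Round up to the next whole unit.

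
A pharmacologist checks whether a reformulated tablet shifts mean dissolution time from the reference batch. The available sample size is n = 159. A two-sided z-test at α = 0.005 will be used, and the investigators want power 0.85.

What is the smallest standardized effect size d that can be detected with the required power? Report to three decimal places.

d ≈ 0.305

Required noncentrality: δ = z_{0.0025} + z_{0.15} = 2.807 + 1.036 = 3.843.
(The second rejection-region term Φ(−δ − z_{α/2}) is negligible and dropped.)
δ = d·√n ⇒ d = δ/√n = 3.843/√159 = 0.3048.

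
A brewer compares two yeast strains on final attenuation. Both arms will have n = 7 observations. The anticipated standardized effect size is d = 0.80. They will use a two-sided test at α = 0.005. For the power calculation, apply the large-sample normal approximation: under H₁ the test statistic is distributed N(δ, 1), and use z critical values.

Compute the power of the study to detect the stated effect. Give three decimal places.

Noncentrality parameter: δ = d·√(n/2) = 0.80 × √(7/2) = 1.4967
Two-sided α = 0.005 → critical value z_{0.0025} = 2.807.
Power = Φ(δ − 2.807) + Φ(−δ − 2.807) = Φ(-1.310) + Φ(-4.304) = 0.0950 + 0.0000 = 0.0950.

Power ≈ 0.095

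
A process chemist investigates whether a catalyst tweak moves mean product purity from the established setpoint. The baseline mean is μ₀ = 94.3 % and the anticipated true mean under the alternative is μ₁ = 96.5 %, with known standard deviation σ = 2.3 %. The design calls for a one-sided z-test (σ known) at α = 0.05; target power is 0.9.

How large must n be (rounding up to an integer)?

n = 10

Standardized effect: d = |μ₁ − μ₀| / σ = |96.5 − 94.3| / 2.3 = 0.9565
For power 0.9 need Φ(δ − z_{0.05}) = 0.9, so δ = z_{0.05} + z_{0.10} = 1.645 + 1.282 = 2.926.
δ = d·√n ⇒ n = (δ/d)² = (2.926 / 0.9565)² = 9.36.
Rounding up, n = 10.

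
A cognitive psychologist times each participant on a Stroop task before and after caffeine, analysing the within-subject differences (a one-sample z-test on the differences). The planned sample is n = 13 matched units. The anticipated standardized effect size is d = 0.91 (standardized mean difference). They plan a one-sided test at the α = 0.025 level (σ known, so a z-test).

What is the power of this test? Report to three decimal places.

Power ≈ 0.907

Noncentrality parameter: δ = d·√n = 0.91 × √13 = 3.2811
Critical value for a one-sided test at α = 0.025: z_α = 1.960.
Power = Φ(δ − 1.960) = Φ(1.321) = 0.9068.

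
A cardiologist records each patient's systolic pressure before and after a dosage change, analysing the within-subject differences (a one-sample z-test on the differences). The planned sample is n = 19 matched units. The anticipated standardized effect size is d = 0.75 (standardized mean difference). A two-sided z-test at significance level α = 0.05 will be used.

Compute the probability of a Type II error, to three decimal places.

Noncentrality parameter: δ = d·√n = 0.75 × √19 = 3.2692
Two-sided α = 0.05 → critical value z_{0.025} = 1.960.
Power = Φ(δ − 1.960) + Φ(−δ − 1.960) = Φ(1.309) + Φ(-5.229) = 0.9048 + 0.0000 = 0.9048.
Type II error: β = 1 − power = 1 − 0.9048 = 0.0952.

β ≈ 0.095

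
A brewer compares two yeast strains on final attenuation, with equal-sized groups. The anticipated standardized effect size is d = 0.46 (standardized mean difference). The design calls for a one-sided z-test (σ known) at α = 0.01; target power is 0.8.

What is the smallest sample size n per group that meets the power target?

n = 95 per group

Set Φ(δ − 2.326) = 0.8; then δ − 2.326 = Φ⁻¹(0.8) = 0.842, giving δ = 3.168.
δ = d·√(n/2) ⇒ n = 2(δ/d)² = 2 × (3.168 / 0.46)² = 94.86.
Round up to the next whole unit.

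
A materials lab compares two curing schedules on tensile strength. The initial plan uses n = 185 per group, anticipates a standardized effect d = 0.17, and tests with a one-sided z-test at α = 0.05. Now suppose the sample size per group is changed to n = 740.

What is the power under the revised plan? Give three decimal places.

Power ≈ 0.948

With n = 740 per group: δ = d·√(n/2) = 0.17 × √(740/2) = 3.2700. Critical value z_{0.05} = 1.645.
Revised power = Φ(δ − 1.645) = Φ(1.625) = 0.9479.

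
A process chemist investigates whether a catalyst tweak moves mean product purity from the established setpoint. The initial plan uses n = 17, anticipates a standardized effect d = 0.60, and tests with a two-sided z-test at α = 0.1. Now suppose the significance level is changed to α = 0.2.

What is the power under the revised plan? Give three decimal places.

Power ≈ 0.884

δ = d·√n = 0.60 × √17 = 2.4739 (unchanged). New critical value: z_{0.1} = 1.282.
Revised power = Φ(δ − 1.282) + Φ(−δ − 1.282) = Φ(1.192) + Φ(-3.755) = 0.8834 + 0.0001 = 0.8835.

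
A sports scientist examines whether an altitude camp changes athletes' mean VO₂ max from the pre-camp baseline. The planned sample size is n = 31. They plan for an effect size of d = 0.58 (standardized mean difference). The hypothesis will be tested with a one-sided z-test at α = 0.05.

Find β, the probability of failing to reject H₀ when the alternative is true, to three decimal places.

β ≈ 0.057

Noncentrality parameter: δ = d·√n = 0.58 × √31 = 3.2293
One-sided α = 0.05 → critical value z_{0.05} = 1.645.
Power = P(Z > 1.645 − δ) = Φ(1.584) = 0.9435.
Type II error: β = 1 − power = 1 − 0.9435 = 0.0565.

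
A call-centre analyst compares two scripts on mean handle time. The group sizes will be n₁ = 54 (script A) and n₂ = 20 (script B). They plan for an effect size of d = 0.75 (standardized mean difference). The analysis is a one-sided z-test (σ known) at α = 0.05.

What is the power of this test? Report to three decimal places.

Power ≈ 0.889

Noncentrality parameter: δ = d / √(1/n₁ + 1/n₂) = 0.75 / √(1/54 + 1/20) = 2.8652
One-sided α = 0.05 → critical value z_{0.05} = 1.645.
Power = Φ(δ − 1.645) = Φ(1.220) = 0.8888.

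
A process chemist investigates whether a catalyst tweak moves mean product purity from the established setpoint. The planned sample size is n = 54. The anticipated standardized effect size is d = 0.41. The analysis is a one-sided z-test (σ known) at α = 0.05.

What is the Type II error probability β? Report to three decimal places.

β ≈ 0.086

Noncentrality parameter: δ = d·√n = 0.41 × √54 = 3.0129
One-sided α = 0.05 → critical value z_{0.05} = 1.645.
Power = P(Z > 1.645 − δ) = Φ(1.368) = 0.9143.
Type II error: β = 1 − power = 1 − 0.9143 = 0.0857.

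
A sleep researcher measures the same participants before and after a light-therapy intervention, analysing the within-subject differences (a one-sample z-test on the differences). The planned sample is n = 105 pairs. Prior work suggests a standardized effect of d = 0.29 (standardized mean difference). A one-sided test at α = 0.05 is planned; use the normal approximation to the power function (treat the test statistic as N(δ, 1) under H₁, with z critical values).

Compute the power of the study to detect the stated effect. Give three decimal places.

Power ≈ 0.908

Noncentrality parameter: δ = d·√n = 0.29 × √105 = 2.9716
One-sided α = 0.05 → critical value z_{0.05} = 1.645.
Power = Φ(δ − 1.645) = Φ(1.327) = 0.9077.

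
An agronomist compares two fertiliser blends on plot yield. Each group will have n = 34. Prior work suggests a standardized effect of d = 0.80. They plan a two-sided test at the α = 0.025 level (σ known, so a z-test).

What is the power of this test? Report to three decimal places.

Noncentrality parameter: λ = d·√(n/2) = 0.80 × √(34/2) = 3.2985
Two-sided α = 0.025 → critical value z_{0.0125} = 2.241.
Power = Φ(λ − 2.241) + Φ(−λ − 2.241) = Φ(1.057) + Φ(-5.540) = 0.8548 + 0.0000 = 0.8548.

Power ≈ 0.855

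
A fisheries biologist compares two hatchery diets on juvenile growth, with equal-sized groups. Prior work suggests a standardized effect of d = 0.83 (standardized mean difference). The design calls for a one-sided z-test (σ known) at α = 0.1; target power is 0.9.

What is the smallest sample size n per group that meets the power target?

For power 0.9 need Φ(δ − z_{0.1}) = 0.9, so δ = z_{0.1} + z_{0.10} = 1.282 + 1.282 = 2.563.
δ = d·√(n/2) ⇒ n = 2(δ/d)² = 2 × (2.563 / 0.83)² = 19.07.
Rounding up, n = 20 per group.

n = 20 per group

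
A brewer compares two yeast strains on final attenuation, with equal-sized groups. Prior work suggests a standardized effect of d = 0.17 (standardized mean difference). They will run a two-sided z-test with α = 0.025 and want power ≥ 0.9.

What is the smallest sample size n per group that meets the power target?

Set Φ(δ − 2.241) = 0.9; then δ − 2.241 = Φ⁻¹(0.9) = 1.282, giving δ = 3.523.
(Ignoring the negligible lower-tail rejection probability gives the usual closed-form inversion.)
δ = d·√(n/2) ⇒ n = 2(δ/d)² = 2 × (3.523 / 0.17)² = 858.91.
Rounding up, n = 859 per group.

n = 859 per group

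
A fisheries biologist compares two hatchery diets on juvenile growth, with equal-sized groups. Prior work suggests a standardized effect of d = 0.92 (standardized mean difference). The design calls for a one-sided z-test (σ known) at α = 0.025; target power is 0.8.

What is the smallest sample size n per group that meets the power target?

Set Φ(δ − 1.960) = 0.8; then δ − 1.960 = Φ⁻¹(0.8) = 0.842, giving δ = 2.802.
δ = d·√(n/2) ⇒ n = 2(δ/d)² = 2 × (2.802 / 0.92)² = 18.55.
Round up to the next whole unit.

n = 19 per group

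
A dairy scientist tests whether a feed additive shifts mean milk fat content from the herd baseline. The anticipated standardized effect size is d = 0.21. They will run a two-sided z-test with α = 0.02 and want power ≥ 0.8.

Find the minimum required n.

For power 0.8 need Φ(δ − z_{0.01}) = 0.8, so δ = z_{0.01} + z_{0.20} = 2.326 + 0.842 = 3.168.
(For δ > 0 the lower-tail rejection region contributes negligibly to power, so the one-term inversion is standard.)
δ = d·√n ⇒ n = (δ/d)² = (3.168 / 0.21)² = 227.57.
Round up to the next whole unit.

n = 228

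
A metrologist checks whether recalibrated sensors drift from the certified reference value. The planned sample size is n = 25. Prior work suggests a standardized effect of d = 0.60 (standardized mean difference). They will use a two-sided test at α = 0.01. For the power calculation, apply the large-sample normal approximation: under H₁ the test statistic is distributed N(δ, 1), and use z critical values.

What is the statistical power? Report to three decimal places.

Noncentrality parameter: λ = d·√n = 0.60 × √25 = 3.0000
Critical value for a two-sided test at α = 0.01: z_{α/2} = 2.576.
Power = Φ(λ − 2.576) + Φ(−λ − 2.576) = Φ(0.424) + Φ(-5.576) = 0.6643 + 0.0000 = 0.6643.

Power ≈ 0.664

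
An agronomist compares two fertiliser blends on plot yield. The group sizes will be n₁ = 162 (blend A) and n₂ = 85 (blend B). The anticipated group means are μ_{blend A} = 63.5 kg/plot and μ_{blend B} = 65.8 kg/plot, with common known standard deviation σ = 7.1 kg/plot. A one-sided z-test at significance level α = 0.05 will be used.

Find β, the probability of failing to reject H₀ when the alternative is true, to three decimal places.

Standardized effect: d = |μ_{blend A} − μ_{blend B}| / σ = |63.5 − 65.8| / 7.1 = 0.3239
Noncentrality parameter: δ = d / √(1/n₁ + 1/n₂) = 0.3239 / √(1/162 + 1/85) = 2.4187
Critical value for a one-sided test at α = 0.05: z_α = 1.645.
Power = P(Z > 1.645 − δ) = Φ(0.774) = 0.7805.
Type II error: β = 1 − power = 1 − 0.7805 = 0.2195.

β ≈ 0.220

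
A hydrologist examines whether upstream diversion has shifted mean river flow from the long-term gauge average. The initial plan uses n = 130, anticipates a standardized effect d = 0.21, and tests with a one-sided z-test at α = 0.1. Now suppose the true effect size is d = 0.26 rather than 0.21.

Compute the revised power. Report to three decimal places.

Power ≈ 0.954

With d = 0.26: δ = d·√n = 0.26 × √130 = 2.9645. Critical value z_{0.1} = 1.282.
Revised power = Φ(δ − 1.282) = Φ(1.683) = 0.9538.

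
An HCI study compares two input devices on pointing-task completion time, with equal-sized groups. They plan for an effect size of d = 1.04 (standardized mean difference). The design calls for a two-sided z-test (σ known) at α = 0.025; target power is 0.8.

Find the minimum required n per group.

n = 18 per group

Set Φ(δ − 2.241) = 0.8; then δ − 2.241 = Φ⁻¹(0.8) = 0.842, giving δ = 3.083.
(Ignoring the negligible lower-tail rejection probability gives the usual closed-form inversion.)
δ = d·√(n/2) ⇒ n = 2(δ/d)² = 2 × (3.083 / 1.04)² = 17.58.
Round up to the next whole unit.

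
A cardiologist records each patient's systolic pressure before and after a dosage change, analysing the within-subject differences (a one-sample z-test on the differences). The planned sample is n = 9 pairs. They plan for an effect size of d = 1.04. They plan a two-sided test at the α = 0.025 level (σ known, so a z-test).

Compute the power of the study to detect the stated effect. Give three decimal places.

Noncentrality parameter: δ = d·√n = 1.04 × √9 = 3.1200
Critical value for a two-sided test at α = 0.025: z_{α/2} = 2.241.
Power = Φ(δ − 2.241) + Φ(−δ − 2.241) = Φ(0.879) + Φ(-5.361) = 0.8102 + 0.0000 = 0.8102.

Power ≈ 0.810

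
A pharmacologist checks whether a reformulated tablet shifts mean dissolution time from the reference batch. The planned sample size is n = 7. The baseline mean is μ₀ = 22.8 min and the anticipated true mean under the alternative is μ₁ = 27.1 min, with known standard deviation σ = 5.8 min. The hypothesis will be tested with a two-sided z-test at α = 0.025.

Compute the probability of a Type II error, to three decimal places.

Standardized effect: d = |μ₁ − μ₀| / σ = |27.1 − 22.8| / 5.8 = 0.7414
Noncentrality parameter: δ = d·√n = 0.7414 × √7 = 1.9615
Critical value for a two-sided test at α = 0.025: z_{α/2} = 2.241.
Power = Φ(δ − 2.241) + Φ(−δ − 2.241) = Φ(-0.280) + Φ(-4.203) = 0.3898 + 0.0000 = 0.3898.
Type II error: β = 1 − power = 1 − 0.3898 = 0.6102.

β ≈ 0.610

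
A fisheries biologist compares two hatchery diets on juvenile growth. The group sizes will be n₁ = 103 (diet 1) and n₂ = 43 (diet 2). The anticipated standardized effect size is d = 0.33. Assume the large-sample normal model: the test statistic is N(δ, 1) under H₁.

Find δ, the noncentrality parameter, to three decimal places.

δ ≈ 1.818

The noncentrality parameter scales effect size by the design's sample-size factor: δ = d / √(1/n₁ + 1/n₂) = 0.33 / √(1/103 + 1/43) = 1.8176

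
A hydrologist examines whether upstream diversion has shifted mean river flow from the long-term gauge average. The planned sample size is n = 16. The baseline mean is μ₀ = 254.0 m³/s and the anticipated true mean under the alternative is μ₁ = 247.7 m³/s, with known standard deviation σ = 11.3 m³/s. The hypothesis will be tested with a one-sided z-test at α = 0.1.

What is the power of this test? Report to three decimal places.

Standardized effect: d = |μ₁ − μ₀| / σ = |247.7 − 254.0| / 11.3 = 0.5575
Noncentrality parameter: δ = d·√n = 0.5575 × √16 = 2.2301
Critical value for a one-sided test at α = 0.1: z_α = 1.282.
Power = Φ(δ − 1.282) = Φ(0.949) = 0.8286.

Power ≈ 0.829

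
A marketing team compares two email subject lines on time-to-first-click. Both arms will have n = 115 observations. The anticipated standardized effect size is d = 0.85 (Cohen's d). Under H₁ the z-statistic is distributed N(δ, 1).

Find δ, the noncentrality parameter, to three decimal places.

δ = d·√(n/2) = 0.85 × √(115/2) = 6.4454

δ ≈ 6.445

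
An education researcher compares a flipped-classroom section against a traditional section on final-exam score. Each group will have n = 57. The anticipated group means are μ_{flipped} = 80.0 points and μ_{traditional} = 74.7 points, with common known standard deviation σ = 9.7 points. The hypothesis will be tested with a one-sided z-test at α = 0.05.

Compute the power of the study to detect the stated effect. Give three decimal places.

Standardized effect: d = |μ_{flipped} − μ_{traditional}| / σ = |80.0 − 74.7| / 9.7 = 0.5464
Noncentrality parameter: δ = d·√(n/2) = 0.5464 × √(57/2) = 2.9169
One-sided α = 0.05 → critical value z_{0.05} = 1.645.
Power = Φ(δ − 1.645) = Φ(1.272) = 0.8983.

Power ≈ 0.898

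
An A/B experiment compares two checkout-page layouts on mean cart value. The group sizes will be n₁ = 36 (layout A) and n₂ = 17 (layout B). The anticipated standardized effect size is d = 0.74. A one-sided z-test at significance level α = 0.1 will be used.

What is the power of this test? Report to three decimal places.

Power ≈ 0.891

Noncentrality parameter: δ = d / √(1/n₁ + 1/n₂) = 0.74 / √(1/36 + 1/17) = 2.5146
Critical value for a one-sided test at α = 0.1: z_α = 1.282.
Power = Φ(δ − 1.282) = Φ(1.233) = 0.8912.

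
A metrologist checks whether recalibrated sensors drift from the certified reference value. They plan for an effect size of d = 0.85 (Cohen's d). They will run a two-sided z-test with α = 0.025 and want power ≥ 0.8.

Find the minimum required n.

For power 0.8 need Φ(δ − z_{0.0125}) = 0.8, so δ = z_{0.0125} + z_{0.20} = 2.241 + 0.842 = 3.083.
(For δ > 0 the lower-tail rejection region contributes negligibly to power, so the one-term inversion is standard.)
δ = d·√n ⇒ n = (δ/d)² = (3.083 / 0.85)² = 13.16.
Rounding up, n = 14.

n = 14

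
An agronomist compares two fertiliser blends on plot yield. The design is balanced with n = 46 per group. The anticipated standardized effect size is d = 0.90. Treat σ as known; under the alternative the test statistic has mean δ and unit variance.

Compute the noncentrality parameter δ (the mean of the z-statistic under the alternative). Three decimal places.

δ ≈ 4.316

δ = d·√(n/2) = 0.90 × √(46/2) = 4.3162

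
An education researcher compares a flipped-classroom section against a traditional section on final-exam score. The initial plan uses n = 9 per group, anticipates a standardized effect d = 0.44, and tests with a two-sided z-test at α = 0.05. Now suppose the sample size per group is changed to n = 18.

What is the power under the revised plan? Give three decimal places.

With n = 18 per group: δ = d·√(n/2) = 0.44 × √(18/2) = 1.3200. Critical value z_{0.025} = 1.960.
Revised power = Φ(δ − 1.960) + Φ(−δ − 1.960) = Φ(-0.640) + Φ(-3.280) = 0.2611 + 0.0005 = 0.2616.

Power ≈ 0.262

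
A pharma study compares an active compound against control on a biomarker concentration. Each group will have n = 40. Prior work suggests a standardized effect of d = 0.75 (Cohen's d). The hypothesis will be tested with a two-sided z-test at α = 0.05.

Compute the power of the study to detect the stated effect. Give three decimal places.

Noncentrality parameter: δ = d·√(n/2) = 0.75 × √(40/2) = 3.3541
Two-sided α = 0.05 → critical value z_{0.025} = 1.960.
Power = Φ(δ − 1.960) + Φ(−δ − 1.960) = Φ(1.394) + Φ(-5.314) = 0.9184 + 0.0000 = 0.9184.

Power ≈ 0.918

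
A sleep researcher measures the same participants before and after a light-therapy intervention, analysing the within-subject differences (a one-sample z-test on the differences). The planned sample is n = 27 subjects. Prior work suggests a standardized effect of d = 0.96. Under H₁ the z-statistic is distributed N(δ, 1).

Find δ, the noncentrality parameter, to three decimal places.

δ ≈ 4.988

δ = d·√n = 0.96 × √27 = 4.9883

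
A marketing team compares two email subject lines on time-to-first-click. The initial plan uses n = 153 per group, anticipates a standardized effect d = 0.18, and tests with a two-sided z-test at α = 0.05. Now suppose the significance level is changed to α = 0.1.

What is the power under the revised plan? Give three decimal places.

Power ≈ 0.473

δ = d·√(n/2) = 0.18 × √(153/2) = 1.5744 (unchanged). New critical value: z_{0.05} = 1.645.
Revised power = Φ(δ − 1.645) + Φ(−δ − 1.645) = Φ(-0.070) + Φ(-3.219) = 0.4719 + 0.0006 = 0.4725.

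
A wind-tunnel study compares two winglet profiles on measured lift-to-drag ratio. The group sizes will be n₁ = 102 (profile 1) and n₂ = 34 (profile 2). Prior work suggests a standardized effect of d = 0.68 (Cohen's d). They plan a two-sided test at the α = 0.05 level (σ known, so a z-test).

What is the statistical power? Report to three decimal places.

Power ≈ 0.930

Noncentrality parameter: δ = d / √(1/n₁ + 1/n₂) = 0.68 / √(1/102 + 1/34) = 3.4338
Critical value for a two-sided test at α = 0.05: z_{α/2} = 1.960.
Power = Φ(δ − 1.960) + Φ(−δ − 1.960) = Φ(1.474) + Φ(-5.394) = 0.9297 + 0.0000 = 0.9297.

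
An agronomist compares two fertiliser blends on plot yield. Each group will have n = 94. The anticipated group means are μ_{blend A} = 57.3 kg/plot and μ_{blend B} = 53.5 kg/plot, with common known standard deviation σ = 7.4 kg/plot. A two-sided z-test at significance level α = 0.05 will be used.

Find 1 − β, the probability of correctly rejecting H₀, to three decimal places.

Standardized effect: d = |μ_{blend A} − μ_{blend B}| / σ = |57.3 − 53.5| / 7.4 = 0.5135
Noncentrality parameter: δ = d·√(n/2) = 0.5135 × √(94/2) = 3.5205
Two-sided α = 0.05 → critical value z_{0.025} = 1.960.
Power = Φ(δ − 1.960) + Φ(−δ − 1.960) = Φ(1.561) + Φ(-5.480) = 0.9407 + 0.0000 = 0.9407.

Power ≈ 0.941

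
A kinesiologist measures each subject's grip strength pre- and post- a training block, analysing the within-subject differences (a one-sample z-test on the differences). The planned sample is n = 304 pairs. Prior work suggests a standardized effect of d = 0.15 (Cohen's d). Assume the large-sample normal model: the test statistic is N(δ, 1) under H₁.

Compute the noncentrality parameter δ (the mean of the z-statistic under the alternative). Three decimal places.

δ ≈ 2.615

δ = d·√n = 0.15 × √304 = 2.6153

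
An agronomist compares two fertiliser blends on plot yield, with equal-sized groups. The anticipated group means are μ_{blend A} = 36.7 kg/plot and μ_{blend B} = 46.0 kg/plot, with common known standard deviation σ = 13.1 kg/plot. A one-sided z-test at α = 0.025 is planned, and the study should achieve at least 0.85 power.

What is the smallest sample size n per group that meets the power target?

Standardized effect: d = |μ_{blend A} − μ_{blend B}| / σ = |36.7 − 46.0| / 13.1 = 0.7099
Set Φ(δ − 1.960) = 0.85; then δ − 1.960 = Φ⁻¹(0.85) = 1.036, giving δ = 2.996.
δ = d·√(n/2) ⇒ n = 2(δ/d)² = 2 × (2.996 / 0.7099)² = 35.63.
Round up to the next whole unit.

n = 36 per group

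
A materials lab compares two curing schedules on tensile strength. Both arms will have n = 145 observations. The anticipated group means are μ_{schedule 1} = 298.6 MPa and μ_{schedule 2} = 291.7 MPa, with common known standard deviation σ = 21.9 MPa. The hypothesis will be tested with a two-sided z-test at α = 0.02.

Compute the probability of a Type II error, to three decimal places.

β ≈ 0.361

Standardized effect: d = |μ_{schedule 1} − μ_{schedule 2}| / σ = |298.6 − 291.7| / 21.9 = 0.3151
Noncentrality parameter: δ = d·√(n/2) = 0.3151 × √(145/2) = 2.6827
Critical value for a two-sided test at α = 0.02: z_{α/2} = 2.326.
Power = Φ(δ − 2.326) + Φ(−δ − 2.326) = Φ(0.356) + Φ(-5.009) = 0.6392 + 0.0000 = 0.6392.
Type II error: β = 1 − power = 1 − 0.6392 = 0.3608.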